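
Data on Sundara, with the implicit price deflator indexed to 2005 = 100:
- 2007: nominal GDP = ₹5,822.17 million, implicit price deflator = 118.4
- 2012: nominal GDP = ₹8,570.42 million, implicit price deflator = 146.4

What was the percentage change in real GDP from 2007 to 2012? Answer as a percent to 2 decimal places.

Deflate each year: 2007 → 5822.17/1.184 = 4917.37; 2012 → 8570.42/1.464 = 5854.11.
So real GDP changed by 5854.11/4917.37 − 1 = 0.1905, i.e. 19.05%.

19.05%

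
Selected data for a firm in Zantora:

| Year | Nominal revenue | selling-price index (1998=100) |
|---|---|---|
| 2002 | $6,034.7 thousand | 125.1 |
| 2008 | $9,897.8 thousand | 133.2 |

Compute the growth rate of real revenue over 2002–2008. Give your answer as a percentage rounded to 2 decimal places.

54.04%

Deflate each year: 2002 → 6034.7/1.251 = 4823.90; 2008 → 9897.8/1.332 = 7430.78.
So real revenue changed by 7430.78/4823.90 − 1 = 0.5404, i.e. 54.04%.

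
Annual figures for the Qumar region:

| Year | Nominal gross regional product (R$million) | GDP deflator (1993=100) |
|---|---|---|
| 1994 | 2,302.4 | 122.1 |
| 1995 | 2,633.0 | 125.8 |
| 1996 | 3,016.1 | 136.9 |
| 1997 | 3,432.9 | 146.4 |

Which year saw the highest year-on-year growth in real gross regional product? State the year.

1995: real = 2633.0/1.258 = 2093.00; growth vs 1994 (1885.67) = 11.00%.
1996: real = 3016.1/1.369 = 2203.14; growth vs 1995 (2093.00) = 5.26%.
1997: real = 3432.9/1.464 = 2344.88; growth vs 1996 (2203.14) = 6.43%.

1995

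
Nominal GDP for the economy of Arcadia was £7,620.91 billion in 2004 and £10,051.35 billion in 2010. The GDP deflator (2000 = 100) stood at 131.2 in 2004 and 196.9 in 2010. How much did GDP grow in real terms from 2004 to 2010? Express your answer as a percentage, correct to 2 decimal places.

Real GDP 2004 = 7620.91 / 1.312 = 5808.62.
Real GDP 2010 = 10051.35 / 1.969 = 5104.80.
Real growth = 5104.80 / 5808.62 − 1 = -0.1212.

-12.12%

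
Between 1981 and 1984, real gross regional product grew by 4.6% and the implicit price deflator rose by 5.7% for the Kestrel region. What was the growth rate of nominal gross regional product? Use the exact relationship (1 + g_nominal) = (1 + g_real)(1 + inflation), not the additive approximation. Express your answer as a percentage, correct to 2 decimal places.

(1 + g_nom) = (1 + g_real)(1 + π) = 1.0460 × 1.0570 = 1.10562.

10.56%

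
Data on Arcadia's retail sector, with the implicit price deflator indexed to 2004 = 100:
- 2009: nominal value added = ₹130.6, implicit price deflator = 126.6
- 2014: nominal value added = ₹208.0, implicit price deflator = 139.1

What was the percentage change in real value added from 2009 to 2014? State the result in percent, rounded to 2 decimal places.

Real value added 2009 = 130.6 / 1.266 = 103.16.
Real value added 2014 = 208.0 / 1.391 = 149.53.
Real growth = 149.53 / 103.16 − 1 = 0.4495.

44.95%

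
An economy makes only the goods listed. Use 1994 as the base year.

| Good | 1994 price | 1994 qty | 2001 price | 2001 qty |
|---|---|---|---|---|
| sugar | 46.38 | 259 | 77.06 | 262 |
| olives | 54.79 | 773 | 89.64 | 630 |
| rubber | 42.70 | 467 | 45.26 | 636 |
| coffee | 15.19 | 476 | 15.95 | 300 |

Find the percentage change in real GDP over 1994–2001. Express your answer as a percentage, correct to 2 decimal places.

Real GDP 1994 = Nominal GDP 1994 = 46.38·259 + 54.79·773 + 42.70·467 + 15.19·476 = 81536.43.
Real GDP 2001 (at 1994 prices) = 46.38·262 + 54.79·630 + 42.70·636 + 15.19·300 = 78383.46.
Real growth = 78383.46/81536.43 − 1 = -0.0387.

-3.87%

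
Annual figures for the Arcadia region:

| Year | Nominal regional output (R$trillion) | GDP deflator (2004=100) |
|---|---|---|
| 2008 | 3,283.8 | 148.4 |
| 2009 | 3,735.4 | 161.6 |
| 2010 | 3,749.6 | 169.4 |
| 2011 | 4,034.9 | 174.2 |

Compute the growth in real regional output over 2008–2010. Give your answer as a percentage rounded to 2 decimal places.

0.03%

Real regional output 2008 = 3283.8/1.484 = 2212.80.
Real regional output 2010 = 3749.6/1.694 = 2213.46.
Change = 2213.46/2212.80 − 1 = 0.0003.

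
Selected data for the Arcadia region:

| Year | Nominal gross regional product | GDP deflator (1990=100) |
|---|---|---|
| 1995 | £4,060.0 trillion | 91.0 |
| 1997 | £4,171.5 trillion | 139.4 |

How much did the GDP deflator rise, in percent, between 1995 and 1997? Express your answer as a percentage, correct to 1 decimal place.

53.2%

Price-level change = 139.4 / 91.0 − 1 = 0.5319.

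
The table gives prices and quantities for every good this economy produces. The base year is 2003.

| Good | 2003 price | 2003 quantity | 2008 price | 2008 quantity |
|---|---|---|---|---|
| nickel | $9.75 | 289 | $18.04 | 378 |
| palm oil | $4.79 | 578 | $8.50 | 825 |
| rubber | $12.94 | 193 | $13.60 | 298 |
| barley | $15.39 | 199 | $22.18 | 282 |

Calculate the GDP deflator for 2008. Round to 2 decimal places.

152.46

Nominal GDP 2008 = 18.04·378 + 8.50·825 + 13.60·298 + 22.18·282 = 24139.18.
Real GDP 2008 (at 2003 prices) = 9.75·378 + 4.79·825 + 12.94·298 + 15.39·282 = 15833.35.
Deflator = Nominal/Real × 100 = 24139.18/15833.35 × 100 = 152.458.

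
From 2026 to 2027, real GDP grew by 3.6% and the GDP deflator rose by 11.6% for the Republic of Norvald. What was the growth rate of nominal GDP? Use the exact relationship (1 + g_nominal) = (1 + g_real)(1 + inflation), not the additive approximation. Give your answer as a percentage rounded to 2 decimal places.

(1 + g_nom) = (1 + g_real)(1 + π) = 1.0360 × 1.1160 = 1.15618.

15.62%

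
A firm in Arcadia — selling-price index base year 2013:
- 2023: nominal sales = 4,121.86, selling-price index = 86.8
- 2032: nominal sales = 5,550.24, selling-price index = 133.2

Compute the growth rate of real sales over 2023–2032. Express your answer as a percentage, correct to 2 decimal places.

Real sales 2023 = 4121.86 / 0.868 = 4748.69.
Real sales 2032 = 5550.24 / 1.332 = 4166.85.
Real growth = 4166.85 / 4748.69 − 1 = -0.1225.

-12.25%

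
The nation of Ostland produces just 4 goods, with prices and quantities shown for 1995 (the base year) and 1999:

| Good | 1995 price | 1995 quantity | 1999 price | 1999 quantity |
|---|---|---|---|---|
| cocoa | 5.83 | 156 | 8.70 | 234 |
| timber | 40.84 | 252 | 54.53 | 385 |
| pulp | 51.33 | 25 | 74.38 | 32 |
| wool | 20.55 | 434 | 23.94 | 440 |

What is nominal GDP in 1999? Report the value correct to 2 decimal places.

35943.61

Nominal GDP 1999 = Σ (p_1999 × q_1999) = 8.70·234 + 54.53·385 + 74.38·32 + 23.94·440 = 35943.61.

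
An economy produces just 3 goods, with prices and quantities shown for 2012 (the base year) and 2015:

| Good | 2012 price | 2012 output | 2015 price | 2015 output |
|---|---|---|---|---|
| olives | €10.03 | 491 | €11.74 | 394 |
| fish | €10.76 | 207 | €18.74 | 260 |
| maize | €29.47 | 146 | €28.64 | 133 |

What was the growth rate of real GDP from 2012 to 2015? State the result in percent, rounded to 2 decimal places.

Real GDP 2012 = Nominal GDP 2012 = 10.03·491 + 10.76·207 + 29.47·146 = 11454.67.
Real GDP 2015 (at 2012 prices) = 10.03·394 + 10.76·260 + 29.47·133 = 10668.93.
Real growth = 10668.93/11454.67 − 1 = -0.0686.

-6.86%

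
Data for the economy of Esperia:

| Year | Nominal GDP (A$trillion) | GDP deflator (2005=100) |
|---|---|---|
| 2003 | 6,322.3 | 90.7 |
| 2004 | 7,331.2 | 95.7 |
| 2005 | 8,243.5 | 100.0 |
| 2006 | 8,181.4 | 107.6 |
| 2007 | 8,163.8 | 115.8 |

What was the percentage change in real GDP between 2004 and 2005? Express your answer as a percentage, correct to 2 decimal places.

7.61%

Real GDP 2004 = 7331.2/0.957 = 7660.61.
Real GDP 2005 = 8243.5/1.000 = 8243.50.
Change = 8243.50/7660.61 − 1 = 0.0761.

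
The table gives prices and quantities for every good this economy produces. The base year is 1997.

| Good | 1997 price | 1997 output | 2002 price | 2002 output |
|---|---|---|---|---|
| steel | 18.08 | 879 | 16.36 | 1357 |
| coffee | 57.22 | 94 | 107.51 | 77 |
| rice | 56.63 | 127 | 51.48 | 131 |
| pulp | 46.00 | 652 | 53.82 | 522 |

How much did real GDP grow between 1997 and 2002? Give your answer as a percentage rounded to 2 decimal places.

3.28%

Real GDP 1997 = Nominal GDP 1997 = 18.08·879 + 57.22·94 + 56.63·127 + 46.00·652 = 58455.01.
Real GDP 2002 (at 1997 prices) = 18.08·1357 + 57.22·77 + 56.63·131 + 46.00·522 = 60371.03.
Real growth = 60371.03/58455.01 − 1 = 0.0328.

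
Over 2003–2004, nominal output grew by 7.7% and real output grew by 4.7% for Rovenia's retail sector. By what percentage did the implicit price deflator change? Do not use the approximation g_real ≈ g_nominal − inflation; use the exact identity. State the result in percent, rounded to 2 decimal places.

(1 + g_nom) = (1 + g_real)(1 + π), so π = 1.0770 / 1.0470 − 1 = 0.02865.

2.87%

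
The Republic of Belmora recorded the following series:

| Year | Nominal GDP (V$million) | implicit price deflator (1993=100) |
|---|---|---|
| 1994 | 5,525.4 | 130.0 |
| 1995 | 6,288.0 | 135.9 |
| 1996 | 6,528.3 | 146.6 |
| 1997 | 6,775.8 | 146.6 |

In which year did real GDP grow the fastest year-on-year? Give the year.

1995

1995: real = 6288.0/1.359 = 4626.93; growth vs 1994 (4250.31) = 8.86%.
1996: real = 6528.3/1.466 = 4453.14; growth vs 1995 (4626.93) = -3.76%.
1997: real = 6775.8/1.466 = 4621.96; growth vs 1996 (4453.14) = 3.79%.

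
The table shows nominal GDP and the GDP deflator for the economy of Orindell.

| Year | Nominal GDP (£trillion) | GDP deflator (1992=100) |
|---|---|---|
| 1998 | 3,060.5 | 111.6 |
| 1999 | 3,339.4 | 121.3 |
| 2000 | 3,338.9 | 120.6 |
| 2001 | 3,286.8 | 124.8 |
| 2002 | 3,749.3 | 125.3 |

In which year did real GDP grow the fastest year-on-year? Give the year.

2002

1999: real = 3339.4/1.213 = 2753.01; growth vs 1998 (2742.38) = 0.39%.
2000: real = 3338.9/1.206 = 2768.57; growth vs 1999 (2753.01) = 0.57%.
2001: real = 3286.8/1.248 = 2633.65; growth vs 2000 (2768.57) = -4.87%.
2002: real = 3749.3/1.253 = 2992.26; growth vs 2001 (2633.65) = 13.62%.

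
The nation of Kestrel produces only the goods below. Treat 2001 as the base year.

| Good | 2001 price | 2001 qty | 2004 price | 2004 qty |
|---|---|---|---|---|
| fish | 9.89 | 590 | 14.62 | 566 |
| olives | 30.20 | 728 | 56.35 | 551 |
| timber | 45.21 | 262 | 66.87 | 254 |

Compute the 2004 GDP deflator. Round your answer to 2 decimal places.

Nominal GDP 2004 = 14.62·566 + 56.35·551 + 66.87·254 = 56308.75.
Real GDP 2004 (at 2001 prices) = 9.89·566 + 30.20·551 + 45.21·254 = 33721.28.
Deflator = Nominal/Real × 100 = 56308.75/33721.28 × 100 = 166.983.

166.98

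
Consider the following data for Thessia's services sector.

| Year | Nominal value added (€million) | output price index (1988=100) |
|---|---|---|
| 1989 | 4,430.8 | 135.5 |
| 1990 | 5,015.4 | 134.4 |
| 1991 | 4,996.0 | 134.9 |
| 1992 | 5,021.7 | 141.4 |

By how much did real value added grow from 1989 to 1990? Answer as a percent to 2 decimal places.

14.12%

Real value added 1989 = 4430.8/1.355 = 3269.96.
Real value added 1990 = 5015.4/1.344 = 3731.70.
Change = 3731.70/3269.96 − 1 = 0.1412.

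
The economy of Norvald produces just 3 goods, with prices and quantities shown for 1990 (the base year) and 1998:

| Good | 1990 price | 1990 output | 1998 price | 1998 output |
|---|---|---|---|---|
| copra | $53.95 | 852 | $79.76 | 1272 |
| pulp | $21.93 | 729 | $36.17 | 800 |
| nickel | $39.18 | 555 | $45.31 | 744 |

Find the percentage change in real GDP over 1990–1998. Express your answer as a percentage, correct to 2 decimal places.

37.78%

Real GDP 1990 = Nominal GDP 1990 = 53.95·852 + 21.93·729 + 39.18·555 = 83697.27.
Real GDP 1998 (at 1990 prices) = 53.95·1272 + 21.93·800 + 39.18·744 = 115318.32.
Real growth = 115318.32/83697.27 − 1 = 0.3778.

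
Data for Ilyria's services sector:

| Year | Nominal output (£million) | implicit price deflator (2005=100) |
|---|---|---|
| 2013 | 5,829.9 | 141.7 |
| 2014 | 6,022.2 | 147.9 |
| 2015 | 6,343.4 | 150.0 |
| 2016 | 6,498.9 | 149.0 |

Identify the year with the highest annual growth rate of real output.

2014: real = 6022.2/1.479 = 4071.81; growth vs 2013 (4114.26) = -1.03%.
2015: real = 6343.4/1.500 = 4228.93; growth vs 2014 (4071.81) = 3.86%.
2016: real = 6498.9/1.490 = 4361.68; growth vs 2015 (4228.93) = 3.14%.

2015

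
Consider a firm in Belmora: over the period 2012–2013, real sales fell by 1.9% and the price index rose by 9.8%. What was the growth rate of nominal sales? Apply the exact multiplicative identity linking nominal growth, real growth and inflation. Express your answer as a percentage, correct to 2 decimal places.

7.71%

(1 + g_nom) = (1 + g_real)(1 + π) = 0.9810 × 1.0980 = 1.07714.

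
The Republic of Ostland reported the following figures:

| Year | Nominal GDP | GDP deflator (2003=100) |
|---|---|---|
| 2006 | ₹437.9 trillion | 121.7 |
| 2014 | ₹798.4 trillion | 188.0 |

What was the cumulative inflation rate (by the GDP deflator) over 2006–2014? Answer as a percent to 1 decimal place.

54.5%

Price-level change = 188.0 / 121.7 − 1 = 0.5448.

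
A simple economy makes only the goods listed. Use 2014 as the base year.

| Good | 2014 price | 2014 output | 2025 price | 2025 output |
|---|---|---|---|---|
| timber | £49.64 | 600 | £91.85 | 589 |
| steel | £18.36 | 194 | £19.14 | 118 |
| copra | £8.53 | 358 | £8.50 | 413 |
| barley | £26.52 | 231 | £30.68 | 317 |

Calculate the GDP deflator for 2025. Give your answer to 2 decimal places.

Nominal GDP 2025 = 91.85·589 + 19.14·118 + 8.50·413 + 30.68·317 = 69594.23.
Real GDP 2025 (at 2014 prices) = 49.64·589 + 18.36·118 + 8.53·413 + 26.52·317 = 43334.17.
Deflator = Nominal/Real × 100 = 69594.23/43334.17 × 100 = 160.599.

160.60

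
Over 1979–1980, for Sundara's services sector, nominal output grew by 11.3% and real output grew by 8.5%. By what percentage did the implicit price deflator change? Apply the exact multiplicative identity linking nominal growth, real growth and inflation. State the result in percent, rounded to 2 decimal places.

2.58%

(1 + g_nom) = (1 + g_real)(1 + π), so π = 1.1130 / 1.0850 − 1 = 0.02581.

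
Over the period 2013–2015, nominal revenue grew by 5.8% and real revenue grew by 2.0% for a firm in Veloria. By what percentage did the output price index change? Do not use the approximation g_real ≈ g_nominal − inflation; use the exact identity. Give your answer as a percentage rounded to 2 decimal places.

(1 + g_nom) = (1 + g_real)(1 + π), so π = 1.0580 / 1.0200 − 1 = 0.03725.

3.73%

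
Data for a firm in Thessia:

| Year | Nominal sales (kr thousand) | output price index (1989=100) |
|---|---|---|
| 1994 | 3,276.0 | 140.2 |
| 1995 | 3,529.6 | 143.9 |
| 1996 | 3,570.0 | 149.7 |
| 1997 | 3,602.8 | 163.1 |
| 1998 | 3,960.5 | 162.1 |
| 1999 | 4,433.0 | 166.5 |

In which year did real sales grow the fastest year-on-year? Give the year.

1998

1995: real = 3529.6/1.439 = 2452.81; growth vs 1994 (2336.66) = 4.97%.
1996: real = 3570.0/1.497 = 2384.77; growth vs 1995 (2452.81) = -2.77%.
1997: real = 3602.8/1.631 = 2208.95; growth vs 1996 (2384.77) = -7.37%.
1998: real = 3960.5/1.621 = 2443.24; growth vs 1997 (2208.95) = 10.61%.
1999: real = 4433.0/1.665 = 2662.46; growth vs 1998 (2443.24) = 8.97%.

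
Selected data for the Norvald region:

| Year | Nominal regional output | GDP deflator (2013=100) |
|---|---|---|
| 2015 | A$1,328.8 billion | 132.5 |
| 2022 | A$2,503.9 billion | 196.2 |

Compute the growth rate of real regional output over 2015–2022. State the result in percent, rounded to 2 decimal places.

Deflate each year: 2015 → 1328.8/1.325 = 1002.87; 2022 → 2503.9/1.962 = 1276.20.
So real regional output changed by 1276.20/1002.87 − 1 = 0.2725, i.e. 27.25%.

27.25%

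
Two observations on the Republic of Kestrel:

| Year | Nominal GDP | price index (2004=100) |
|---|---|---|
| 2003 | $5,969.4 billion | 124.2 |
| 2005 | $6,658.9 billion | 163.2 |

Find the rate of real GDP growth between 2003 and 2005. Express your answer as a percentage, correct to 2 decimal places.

-15.11%

Real GDP 2003 = 5969.4 / 1.242 = 4806.28.
Real GDP 2005 = 6658.9 / 1.632 = 4080.21.
Real growth = 4080.21 / 4806.28 − 1 = -0.1511.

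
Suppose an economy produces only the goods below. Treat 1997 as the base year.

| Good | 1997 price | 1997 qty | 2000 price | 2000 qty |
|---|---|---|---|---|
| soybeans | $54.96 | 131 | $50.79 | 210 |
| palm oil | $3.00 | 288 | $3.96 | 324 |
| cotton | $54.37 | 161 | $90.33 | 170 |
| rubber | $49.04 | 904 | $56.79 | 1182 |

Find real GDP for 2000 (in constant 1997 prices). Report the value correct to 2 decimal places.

Real GDP 2000 = Σ (p_1997 × q_2000) = 54.96·210 + 3.00·324 + 54.37·170 + 49.04·1182 = 79721.78.

$79721.78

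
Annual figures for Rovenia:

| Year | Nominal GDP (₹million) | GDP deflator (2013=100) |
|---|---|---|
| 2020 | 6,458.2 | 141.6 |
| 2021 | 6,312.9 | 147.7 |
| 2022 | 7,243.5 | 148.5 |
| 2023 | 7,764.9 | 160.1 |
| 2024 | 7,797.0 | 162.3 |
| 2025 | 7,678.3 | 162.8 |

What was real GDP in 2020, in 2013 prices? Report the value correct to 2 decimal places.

₹4,560.88 million

Real GDP 2020 = 6458.2 / 1.416 = 4560.88.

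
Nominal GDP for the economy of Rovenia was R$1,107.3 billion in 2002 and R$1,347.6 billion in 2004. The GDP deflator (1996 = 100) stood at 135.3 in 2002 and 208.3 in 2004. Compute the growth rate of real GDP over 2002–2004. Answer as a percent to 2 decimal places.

-20.95%

Real GDP 2002 = 1107.3 / 1.353 = 818.40.
Real GDP 2004 = 1347.6 / 2.083 = 646.95.
Real growth = 646.95 / 818.40 − 1 = -0.2095.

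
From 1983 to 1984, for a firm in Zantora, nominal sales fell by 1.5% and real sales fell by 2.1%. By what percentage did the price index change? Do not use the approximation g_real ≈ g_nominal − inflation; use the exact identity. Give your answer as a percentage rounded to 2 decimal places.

0.61%

(1 + g_nom) = (1 + g_real)(1 + π), so π = 0.9850 / 0.9790 − 1 = 0.00613.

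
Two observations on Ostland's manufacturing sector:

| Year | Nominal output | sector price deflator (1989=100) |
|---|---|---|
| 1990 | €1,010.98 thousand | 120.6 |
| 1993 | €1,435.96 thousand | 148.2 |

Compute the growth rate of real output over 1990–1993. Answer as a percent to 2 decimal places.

Deflate each year: 1990 → 1010.98/1.206 = 838.29; 1993 → 1435.96/1.482 = 968.93.
So real output changed by 968.93/838.29 − 1 = 0.1558, i.e. 15.58%.

15.58%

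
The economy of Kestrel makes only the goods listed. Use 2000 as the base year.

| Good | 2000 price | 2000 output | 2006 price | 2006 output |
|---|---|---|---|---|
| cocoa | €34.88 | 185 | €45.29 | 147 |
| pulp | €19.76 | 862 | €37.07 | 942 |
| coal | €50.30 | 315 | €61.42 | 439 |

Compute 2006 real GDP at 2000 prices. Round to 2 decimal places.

€45822.98

Real GDP 2006 = Σ (p_2000 × q_2006) = 34.88·147 + 19.76·942 + 50.30·439 = 45822.98.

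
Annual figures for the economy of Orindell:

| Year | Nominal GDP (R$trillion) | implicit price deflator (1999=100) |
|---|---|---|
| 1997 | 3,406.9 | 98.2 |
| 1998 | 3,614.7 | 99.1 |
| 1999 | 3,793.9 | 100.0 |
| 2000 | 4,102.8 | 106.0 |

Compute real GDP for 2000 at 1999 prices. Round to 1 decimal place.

Real GDP 2000 = 4102.8 / 1.060 = 3870.57.

R$3,870.6 trillion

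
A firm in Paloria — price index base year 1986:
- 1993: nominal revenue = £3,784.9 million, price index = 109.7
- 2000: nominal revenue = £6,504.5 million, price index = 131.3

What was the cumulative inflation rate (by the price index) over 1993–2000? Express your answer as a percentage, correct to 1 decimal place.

19.7%

Price-level change = 131.3 / 109.7 − 1 = 0.1969.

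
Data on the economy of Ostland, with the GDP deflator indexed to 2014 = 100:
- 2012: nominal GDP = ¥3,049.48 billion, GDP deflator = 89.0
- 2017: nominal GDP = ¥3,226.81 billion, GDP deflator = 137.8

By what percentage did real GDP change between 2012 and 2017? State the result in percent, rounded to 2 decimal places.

-31.66%

Real GDP 2012 = 3049.48 / 0.890 = 3426.38.
Real GDP 2017 = 3226.81 / 1.378 = 2341.66.
Real growth = 2341.66 / 3426.38 − 1 = -0.3166.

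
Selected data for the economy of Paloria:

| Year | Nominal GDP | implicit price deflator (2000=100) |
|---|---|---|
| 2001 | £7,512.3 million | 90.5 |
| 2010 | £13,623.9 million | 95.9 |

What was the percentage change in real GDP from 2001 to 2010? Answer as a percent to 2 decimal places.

71.14%

Deflate each year: 2001 → 7512.3/0.905 = 8300.88; 2010 → 13623.9/0.959 = 14206.36.
So real GDP changed by 14206.36/8300.88 − 1 = 0.7114, i.e. 71.14%.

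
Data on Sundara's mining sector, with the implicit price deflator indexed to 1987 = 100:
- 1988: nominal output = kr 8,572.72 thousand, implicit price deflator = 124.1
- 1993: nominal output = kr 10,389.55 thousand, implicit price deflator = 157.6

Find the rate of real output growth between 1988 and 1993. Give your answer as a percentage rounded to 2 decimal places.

Deflate each year: 1988 → 8572.72/1.241 = 6907.91; 1993 → 10389.55/1.576 = 6592.35.
So real output changed by 6592.35/6907.91 − 1 = -0.0457, i.e. -4.57%.

-4.57%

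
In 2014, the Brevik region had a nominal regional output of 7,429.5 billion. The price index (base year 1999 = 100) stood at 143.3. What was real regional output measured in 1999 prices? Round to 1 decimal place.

5,184.6 billion

Real regional output = Nominal / (price index/100) = 7429.5 / 1.433 = 5184.58.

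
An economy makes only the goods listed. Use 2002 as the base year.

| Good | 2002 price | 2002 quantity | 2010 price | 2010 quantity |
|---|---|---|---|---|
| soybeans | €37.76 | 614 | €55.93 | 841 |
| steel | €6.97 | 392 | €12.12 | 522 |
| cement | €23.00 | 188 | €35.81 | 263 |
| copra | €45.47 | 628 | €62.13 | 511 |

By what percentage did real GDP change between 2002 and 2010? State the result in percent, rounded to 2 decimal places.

Real GDP 2002 = Nominal GDP 2002 = 37.76·614 + 6.97·392 + 23.00·188 + 45.47·628 = 58796.04.
Real GDP 2010 (at 2002 prices) = 37.76·841 + 6.97·522 + 23.00·263 + 45.47·511 = 64678.67.
Real growth = 64678.67/58796.04 − 1 = 0.1001.

10.01%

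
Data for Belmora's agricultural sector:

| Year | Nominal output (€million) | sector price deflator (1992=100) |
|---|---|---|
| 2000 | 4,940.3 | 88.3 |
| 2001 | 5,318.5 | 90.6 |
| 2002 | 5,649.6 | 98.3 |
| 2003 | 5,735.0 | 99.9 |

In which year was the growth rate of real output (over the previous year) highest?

2001: real = 5318.5/0.906 = 5870.31; growth vs 2000 (5594.90) = 4.92%.
2002: real = 5649.6/0.983 = 5747.30; growth vs 2001 (5870.31) = -2.10%.
2003: real = 5735.0/0.999 = 5740.74; growth vs 2002 (5747.30) = -0.11%.

2001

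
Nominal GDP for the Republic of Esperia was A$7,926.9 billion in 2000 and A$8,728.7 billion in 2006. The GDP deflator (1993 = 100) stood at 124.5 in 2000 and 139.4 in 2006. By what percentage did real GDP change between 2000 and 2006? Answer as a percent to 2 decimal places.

Deflate each year: 2000 → 7926.9/1.245 = 6366.99; 2006 → 8728.7/1.394 = 6261.62.
So real GDP changed by 6261.62/6366.99 − 1 = -0.0165, i.e. -1.65%.

-1.65%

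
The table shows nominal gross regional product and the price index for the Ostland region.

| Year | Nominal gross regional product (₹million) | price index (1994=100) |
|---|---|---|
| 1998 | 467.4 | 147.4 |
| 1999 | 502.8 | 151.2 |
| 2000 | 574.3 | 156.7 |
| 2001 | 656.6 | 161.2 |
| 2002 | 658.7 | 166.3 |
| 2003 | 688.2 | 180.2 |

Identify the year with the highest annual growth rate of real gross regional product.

2001

1999: real = 502.8/1.512 = 332.54; growth vs 1998 (317.10) = 4.87%.
2000: real = 574.3/1.567 = 366.50; growth vs 1999 (332.54) = 10.21%.
2001: real = 656.6/1.612 = 407.32; growth vs 2000 (366.50) = 11.14%.
2002: real = 658.7/1.663 = 396.09; growth vs 2001 (407.32) = -2.76%.
2003: real = 688.2/1.802 = 381.91; growth vs 2002 (396.09) = -3.58%.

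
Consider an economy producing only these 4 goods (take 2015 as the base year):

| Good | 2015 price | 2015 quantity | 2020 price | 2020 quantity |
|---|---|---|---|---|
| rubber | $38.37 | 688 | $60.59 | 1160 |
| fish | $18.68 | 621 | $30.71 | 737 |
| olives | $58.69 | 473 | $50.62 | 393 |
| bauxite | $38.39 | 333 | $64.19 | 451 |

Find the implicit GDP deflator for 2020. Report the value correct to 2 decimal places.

143.69

Nominal GDP 2020 = 60.59·1160 + 30.71·737 + 50.62·393 + 64.19·451 = 141761.02.
Real GDP 2020 (at 2015 prices) = 38.37·1160 + 18.68·737 + 58.69·393 + 38.39·451 = 98655.42.
Deflator = Nominal/Real × 100 = 141761.02/98655.42 × 100 = 143.693.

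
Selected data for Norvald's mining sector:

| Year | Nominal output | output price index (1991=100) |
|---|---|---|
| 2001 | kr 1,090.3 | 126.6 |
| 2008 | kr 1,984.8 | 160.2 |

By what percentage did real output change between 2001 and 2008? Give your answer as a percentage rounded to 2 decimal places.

Deflate each year: 2001 → 1090.3/1.266 = 861.22; 2008 → 1984.8/1.602 = 1238.95.
So real output changed by 1238.95/861.22 − 1 = 0.4386, i.e. 43.86%.

43.86%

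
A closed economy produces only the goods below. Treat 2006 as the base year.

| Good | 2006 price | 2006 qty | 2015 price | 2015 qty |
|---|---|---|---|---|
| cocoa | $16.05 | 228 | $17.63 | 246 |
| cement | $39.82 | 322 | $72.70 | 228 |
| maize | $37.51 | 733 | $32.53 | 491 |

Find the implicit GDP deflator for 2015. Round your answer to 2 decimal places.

Nominal GDP 2015 = 17.63·246 + 72.70·228 + 32.53·491 = 36884.81.
Real GDP 2015 (at 2006 prices) = 16.05·246 + 39.82·228 + 37.51·491 = 31444.67.
Deflator = Nominal/Real × 100 = 36884.81/31444.67 × 100 = 117.301.

117.30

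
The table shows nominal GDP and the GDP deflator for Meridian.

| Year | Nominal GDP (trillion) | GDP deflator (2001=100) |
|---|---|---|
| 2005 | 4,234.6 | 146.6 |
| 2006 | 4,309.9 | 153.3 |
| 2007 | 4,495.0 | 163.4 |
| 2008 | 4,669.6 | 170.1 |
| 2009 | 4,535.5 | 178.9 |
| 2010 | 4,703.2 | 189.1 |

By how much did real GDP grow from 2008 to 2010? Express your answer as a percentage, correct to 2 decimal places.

Real GDP 2008 = 4669.6/1.701 = 2745.21.
Real GDP 2010 = 4703.2/1.891 = 2487.15.
Change = 2487.15/2745.21 − 1 = -0.0940.

-9.40%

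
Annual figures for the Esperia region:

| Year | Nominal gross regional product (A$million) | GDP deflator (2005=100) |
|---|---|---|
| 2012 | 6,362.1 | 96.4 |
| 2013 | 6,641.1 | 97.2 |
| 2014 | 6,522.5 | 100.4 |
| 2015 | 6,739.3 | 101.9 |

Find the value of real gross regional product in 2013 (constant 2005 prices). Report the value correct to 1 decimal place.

Real gross regional product 2013 = 6641.1 / 0.972 = 6832.41.

A$6,832.4 million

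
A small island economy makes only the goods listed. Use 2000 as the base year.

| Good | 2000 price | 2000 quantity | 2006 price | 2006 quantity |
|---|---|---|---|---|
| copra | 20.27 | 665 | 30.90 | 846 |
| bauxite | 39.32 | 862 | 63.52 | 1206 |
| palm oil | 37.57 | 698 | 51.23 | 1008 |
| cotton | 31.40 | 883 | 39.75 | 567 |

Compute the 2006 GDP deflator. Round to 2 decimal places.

Nominal GDP 2006 = 30.90·846 + 63.52·1206 + 51.23·1008 + 39.75·567 = 176924.61.
Real GDP 2006 (at 2000 prices) = 20.27·846 + 39.32·1206 + 37.57·1008 + 31.40·567 = 120242.70.
Deflator = Nominal/Real × 100 = 176924.61/120242.70 × 100 = 147.140.

147.14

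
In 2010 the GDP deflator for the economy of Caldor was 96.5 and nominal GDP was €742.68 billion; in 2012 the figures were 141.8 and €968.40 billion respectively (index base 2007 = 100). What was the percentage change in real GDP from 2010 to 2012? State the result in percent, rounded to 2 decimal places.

-11.26%

Real GDP 2010 = 742.68 / 0.965 = 769.62.
Real GDP 2012 = 968.40 / 1.418 = 682.93.
Real growth = 682.93 / 769.62 − 1 = -0.1126.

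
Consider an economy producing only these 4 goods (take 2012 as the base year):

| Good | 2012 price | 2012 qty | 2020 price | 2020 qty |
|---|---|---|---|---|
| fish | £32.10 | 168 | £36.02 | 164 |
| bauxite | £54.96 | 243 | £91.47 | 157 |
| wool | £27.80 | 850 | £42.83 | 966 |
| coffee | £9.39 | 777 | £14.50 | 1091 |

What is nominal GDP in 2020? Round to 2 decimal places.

£77461.35

Nominal GDP 2020 = Σ (p_2020 × q_2020) = 36.02·164 + 91.47·157 + 42.83·966 + 14.50·1091 = 77461.35.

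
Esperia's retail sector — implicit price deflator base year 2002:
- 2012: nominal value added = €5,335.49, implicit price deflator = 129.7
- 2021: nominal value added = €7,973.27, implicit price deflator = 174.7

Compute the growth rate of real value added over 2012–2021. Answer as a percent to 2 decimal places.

10.95%

Deflate each year: 2012 → 5335.49/1.297 = 4113.72; 2021 → 7973.27/1.747 = 4563.98.
So real value added changed by 4563.98/4113.72 − 1 = 0.1095, i.e. 10.95%.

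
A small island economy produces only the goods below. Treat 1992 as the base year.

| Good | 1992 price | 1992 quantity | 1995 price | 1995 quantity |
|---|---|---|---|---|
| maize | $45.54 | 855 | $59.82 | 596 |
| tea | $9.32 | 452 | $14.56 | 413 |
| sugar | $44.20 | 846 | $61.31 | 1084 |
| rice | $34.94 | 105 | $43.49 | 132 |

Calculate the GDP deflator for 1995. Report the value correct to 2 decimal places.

Nominal GDP 1995 = 59.82·596 + 14.56·413 + 61.31·1084 + 43.49·132 = 113866.72.
Real GDP 1995 (at 1992 prices) = 45.54·596 + 9.32·413 + 44.20·1084 + 34.94·132 = 83515.88.
Deflator = Nominal/Real × 100 = 113866.72/83515.88 × 100 = 136.341.

136.34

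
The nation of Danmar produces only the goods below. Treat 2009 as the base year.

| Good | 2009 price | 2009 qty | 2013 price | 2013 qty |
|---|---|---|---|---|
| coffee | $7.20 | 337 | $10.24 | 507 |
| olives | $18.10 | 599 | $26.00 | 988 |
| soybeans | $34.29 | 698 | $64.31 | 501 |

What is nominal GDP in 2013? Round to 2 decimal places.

$63098.99

Nominal GDP 2013 = Σ (p_2013 × q_2013) = 10.24·507 + 26.00·988 + 64.31·501 = 63098.99.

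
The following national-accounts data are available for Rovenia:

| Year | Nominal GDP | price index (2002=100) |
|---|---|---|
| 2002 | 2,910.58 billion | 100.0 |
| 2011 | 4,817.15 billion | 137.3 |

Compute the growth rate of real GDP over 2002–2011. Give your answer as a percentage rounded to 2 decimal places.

Deflate each year: 2002 → 2910.58/1.000 = 2910.58; 2011 → 4817.15/1.373 = 3508.49.
So real GDP changed by 3508.49/2910.58 − 1 = 0.2054, i.e. 20.54%.

20.54%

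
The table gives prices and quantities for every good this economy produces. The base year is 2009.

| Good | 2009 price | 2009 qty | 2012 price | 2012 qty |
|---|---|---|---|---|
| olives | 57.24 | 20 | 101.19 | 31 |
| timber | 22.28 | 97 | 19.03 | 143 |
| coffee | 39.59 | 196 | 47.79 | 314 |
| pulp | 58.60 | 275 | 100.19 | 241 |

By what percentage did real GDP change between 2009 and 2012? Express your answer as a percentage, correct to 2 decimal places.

15.94%

Real GDP 2009 = Nominal GDP 2009 = 57.24·20 + 22.28·97 + 39.59·196 + 58.60·275 = 27180.60.
Real GDP 2012 (at 2009 prices) = 57.24·31 + 22.28·143 + 39.59·314 + 58.60·241 = 31514.34.
Real growth = 31514.34/27180.60 − 1 = 0.1594.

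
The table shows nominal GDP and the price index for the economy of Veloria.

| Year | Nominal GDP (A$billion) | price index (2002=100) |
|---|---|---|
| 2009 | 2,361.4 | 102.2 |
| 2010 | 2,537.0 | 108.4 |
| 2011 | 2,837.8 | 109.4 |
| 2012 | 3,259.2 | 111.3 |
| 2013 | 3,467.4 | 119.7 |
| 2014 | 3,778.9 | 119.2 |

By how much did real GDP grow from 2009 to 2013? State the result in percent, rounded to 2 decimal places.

Real GDP 2009 = 2361.4/1.022 = 2310.57.
Real GDP 2013 = 3467.4/1.197 = 2896.74.
Change = 2896.74/2310.57 − 1 = 0.2537.

25.37%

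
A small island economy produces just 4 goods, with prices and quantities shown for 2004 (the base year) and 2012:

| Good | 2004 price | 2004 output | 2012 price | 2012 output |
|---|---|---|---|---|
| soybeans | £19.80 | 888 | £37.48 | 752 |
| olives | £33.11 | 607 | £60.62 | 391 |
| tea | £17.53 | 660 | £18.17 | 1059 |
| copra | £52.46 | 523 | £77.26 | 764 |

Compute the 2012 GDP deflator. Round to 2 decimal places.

Nominal GDP 2012 = 37.48·752 + 60.62·391 + 18.17·1059 + 77.26·764 = 130156.05.
Real GDP 2012 (at 2004 prices) = 19.80·752 + 33.11·391 + 17.53·1059 + 52.46·764 = 86479.32.
Deflator = Nominal/Real × 100 = 130156.05/86479.32 × 100 = 150.505.

150.51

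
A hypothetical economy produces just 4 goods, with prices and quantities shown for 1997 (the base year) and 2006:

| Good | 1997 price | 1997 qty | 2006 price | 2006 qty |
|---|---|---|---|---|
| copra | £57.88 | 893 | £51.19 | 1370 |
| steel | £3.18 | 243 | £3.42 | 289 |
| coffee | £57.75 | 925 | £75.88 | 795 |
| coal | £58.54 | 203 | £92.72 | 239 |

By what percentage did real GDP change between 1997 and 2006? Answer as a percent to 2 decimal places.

Real GDP 1997 = Nominal GDP 1997 = 57.88·893 + 3.18·243 + 57.75·925 + 58.54·203 = 117761.95.
Real GDP 2006 (at 1997 prices) = 57.88·1370 + 3.18·289 + 57.75·795 + 58.54·239 = 140116.93.
Real growth = 140116.93/117761.95 − 1 = 0.1898.

18.98%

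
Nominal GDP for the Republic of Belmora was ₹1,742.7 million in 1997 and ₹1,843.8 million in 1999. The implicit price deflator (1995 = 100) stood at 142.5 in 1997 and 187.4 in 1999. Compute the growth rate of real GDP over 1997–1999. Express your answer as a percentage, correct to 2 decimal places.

Real GDP 1997 = 1742.7 / 1.425 = 1222.95.
Real GDP 1999 = 1843.8 / 1.874 = 983.88.
Real growth = 983.88 / 1222.95 − 1 = -0.1955.

-19.55%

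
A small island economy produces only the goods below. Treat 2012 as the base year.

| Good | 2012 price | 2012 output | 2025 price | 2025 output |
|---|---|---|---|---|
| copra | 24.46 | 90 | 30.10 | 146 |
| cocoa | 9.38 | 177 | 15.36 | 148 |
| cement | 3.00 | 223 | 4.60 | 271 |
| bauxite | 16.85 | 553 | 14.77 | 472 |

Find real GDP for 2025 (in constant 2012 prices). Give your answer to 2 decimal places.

13725.60

Real GDP 2025 = Σ (p_2012 × q_2025) = 24.46·146 + 9.38·148 + 3.00·271 + 16.85·472 = 13725.60.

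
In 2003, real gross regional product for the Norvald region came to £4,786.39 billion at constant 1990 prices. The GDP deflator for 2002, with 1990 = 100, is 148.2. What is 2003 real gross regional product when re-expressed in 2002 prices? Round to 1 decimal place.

£7,093.4 billion

Real gross regional product in 2002 prices = Real gross regional product in 1990 prices × (P_2002/P_1990) = 4786.39 × 1.482 = 7093.43.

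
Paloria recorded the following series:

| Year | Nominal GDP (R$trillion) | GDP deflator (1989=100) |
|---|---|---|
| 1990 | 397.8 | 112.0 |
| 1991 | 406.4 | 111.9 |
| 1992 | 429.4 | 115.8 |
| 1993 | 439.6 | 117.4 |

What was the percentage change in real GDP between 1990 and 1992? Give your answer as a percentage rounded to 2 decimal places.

Real GDP 1990 = 397.8/1.120 = 355.18.
Real GDP 1992 = 429.4/1.158 = 370.81.
Change = 370.81/355.18 − 1 = 0.0440.

4.40%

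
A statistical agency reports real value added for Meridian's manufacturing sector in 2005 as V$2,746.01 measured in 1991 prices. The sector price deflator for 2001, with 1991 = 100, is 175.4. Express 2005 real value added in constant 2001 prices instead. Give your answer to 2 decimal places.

Real value added in 2001 prices = Real value added in 1991 prices × (P_2001/P_1991) = 2746.01 × 1.754 = 4816.50.

V$4,816.50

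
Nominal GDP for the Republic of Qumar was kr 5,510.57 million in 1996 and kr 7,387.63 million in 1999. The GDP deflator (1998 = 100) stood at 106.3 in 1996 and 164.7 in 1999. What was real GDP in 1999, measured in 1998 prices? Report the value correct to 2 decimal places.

kr 4,485.51 million

Real GDP = Nominal / (GDP deflator/100) = 7387.63 / 1.647 = 4485.51.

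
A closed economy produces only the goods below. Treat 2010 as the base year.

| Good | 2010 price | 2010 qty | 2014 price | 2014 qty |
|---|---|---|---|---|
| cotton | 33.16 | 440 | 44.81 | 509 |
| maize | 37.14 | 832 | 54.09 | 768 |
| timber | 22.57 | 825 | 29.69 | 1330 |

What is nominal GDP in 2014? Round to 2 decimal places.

Nominal GDP 2014 = Σ (p_2014 × q_2014) = 44.81·509 + 54.09·768 + 29.69·1330 = 103837.11.

103837.11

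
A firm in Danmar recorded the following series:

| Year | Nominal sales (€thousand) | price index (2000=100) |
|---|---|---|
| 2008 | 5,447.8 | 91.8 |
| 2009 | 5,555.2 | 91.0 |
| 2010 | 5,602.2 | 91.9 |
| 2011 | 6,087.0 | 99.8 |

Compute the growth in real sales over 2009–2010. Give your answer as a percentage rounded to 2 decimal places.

Real sales 2009 = 5555.2/0.910 = 6104.62.
Real sales 2010 = 5602.2/0.919 = 6095.97.
Change = 6095.97/6104.62 − 1 = -0.0014.

-0.14%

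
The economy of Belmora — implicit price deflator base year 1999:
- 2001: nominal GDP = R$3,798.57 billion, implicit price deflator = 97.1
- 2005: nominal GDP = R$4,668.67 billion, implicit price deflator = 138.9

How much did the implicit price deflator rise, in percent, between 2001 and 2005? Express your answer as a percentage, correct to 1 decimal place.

Price-level change = 138.9 / 97.1 − 1 = 0.4305.

43.0%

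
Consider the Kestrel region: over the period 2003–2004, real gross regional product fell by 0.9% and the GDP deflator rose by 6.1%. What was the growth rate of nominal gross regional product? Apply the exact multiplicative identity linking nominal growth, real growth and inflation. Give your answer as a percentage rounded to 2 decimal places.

(1 + g_nom) = (1 + g_real)(1 + π) = 0.9910 × 1.0610 = 1.05145.

5.15%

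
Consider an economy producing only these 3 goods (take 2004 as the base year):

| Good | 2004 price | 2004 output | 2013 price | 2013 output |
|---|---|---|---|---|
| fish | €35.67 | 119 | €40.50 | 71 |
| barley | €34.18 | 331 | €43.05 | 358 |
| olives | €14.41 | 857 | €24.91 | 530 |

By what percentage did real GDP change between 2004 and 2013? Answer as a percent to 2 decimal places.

Real GDP 2004 = Nominal GDP 2004 = 35.67·119 + 34.18·331 + 14.41·857 = 27907.68.
Real GDP 2013 (at 2004 prices) = 35.67·71 + 34.18·358 + 14.41·530 = 22406.31.
Real growth = 22406.31/27907.68 − 1 = -0.1971.

-19.71%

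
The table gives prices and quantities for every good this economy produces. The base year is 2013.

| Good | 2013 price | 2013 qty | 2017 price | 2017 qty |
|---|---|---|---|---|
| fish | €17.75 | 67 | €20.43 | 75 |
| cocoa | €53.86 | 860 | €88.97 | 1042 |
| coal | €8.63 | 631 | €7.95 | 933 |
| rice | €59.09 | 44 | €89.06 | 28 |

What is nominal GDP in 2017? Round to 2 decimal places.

€104150.02

Nominal GDP 2017 = Σ (p_2017 × q_2017) = 20.43·75 + 88.97·1042 + 7.95·933 + 89.06·28 = 104150.02.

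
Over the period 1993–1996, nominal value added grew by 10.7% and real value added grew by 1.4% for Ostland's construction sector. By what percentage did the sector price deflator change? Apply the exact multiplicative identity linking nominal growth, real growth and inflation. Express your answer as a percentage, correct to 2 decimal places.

(1 + g_nom) = (1 + g_real)(1 + π), so π = 1.1070 / 1.0140 − 1 = 0.09172.

9.17%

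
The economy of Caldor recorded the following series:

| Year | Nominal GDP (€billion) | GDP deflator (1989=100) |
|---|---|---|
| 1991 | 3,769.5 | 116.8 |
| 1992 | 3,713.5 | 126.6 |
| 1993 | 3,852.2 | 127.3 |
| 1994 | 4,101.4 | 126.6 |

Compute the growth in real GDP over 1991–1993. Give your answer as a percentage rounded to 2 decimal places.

Real GDP 1991 = 3769.5/1.168 = 3227.31.
Real GDP 1993 = 3852.2/1.273 = 3026.08.
Change = 3026.08/3227.31 − 1 = -0.0624.

-6.24%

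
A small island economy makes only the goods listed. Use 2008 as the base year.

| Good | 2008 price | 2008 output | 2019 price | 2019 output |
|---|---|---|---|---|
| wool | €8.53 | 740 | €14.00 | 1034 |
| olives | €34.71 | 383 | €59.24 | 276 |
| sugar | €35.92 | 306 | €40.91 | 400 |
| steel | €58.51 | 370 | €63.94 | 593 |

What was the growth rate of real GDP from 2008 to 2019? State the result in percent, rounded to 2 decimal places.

29.13%

Real GDP 2008 = Nominal GDP 2008 = 8.53·740 + 34.71·383 + 35.92·306 + 58.51·370 = 52246.35.
Real GDP 2019 (at 2008 prices) = 8.53·1034 + 34.71·276 + 35.92·400 + 58.51·593 = 67464.41.
Real growth = 67464.41/52246.35 − 1 = 0.2913.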